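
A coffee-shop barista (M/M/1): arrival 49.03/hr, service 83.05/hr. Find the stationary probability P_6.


ρ = 49.03/83.05 = 0.5904
P_n = (1−ρ)·ρ^n = (1 − 0.5904)·0.5904^6 = 0.4096·0.042338 = 0.017343

Final: 0.017343


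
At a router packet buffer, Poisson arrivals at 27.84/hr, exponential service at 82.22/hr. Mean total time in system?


W = 1/(μ−λ) = 1/(82.22 − 27.84) = 1/54.38 = 0.01839 hr

Final: 0.01839 hr


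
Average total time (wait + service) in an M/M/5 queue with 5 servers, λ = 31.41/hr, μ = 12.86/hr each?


a = 2.4425; ρ = 0.4885; P₀ = 0.085087
Lq = P₀·a^c·ρ/(c!(1−ρ)²) = 0.11507
Wq = Lq/λ = 0.11507/31.41 = 0.003664 hr
W = Wq + 1/μ = 0.003664 + 0.07776 = 0.08142 hr

Final: 0.08142 hr


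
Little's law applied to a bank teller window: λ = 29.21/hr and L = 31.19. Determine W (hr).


W = L/λ = 31.19/29.21 = 1.0678 hr

Final: 1.0678 hr


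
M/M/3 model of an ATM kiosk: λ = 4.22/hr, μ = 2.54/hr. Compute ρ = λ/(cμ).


ρ = λ/(cμ) = 4.22/(3·2.54) = 4.22/7.62 = 0.5538

Final: 0.5538


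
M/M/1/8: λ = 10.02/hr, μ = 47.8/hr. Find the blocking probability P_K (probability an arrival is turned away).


ρ = λ/μ = 10.02/47.8 = 0.2096
P_K = (1−ρ)ρ^K/(1−ρ^(K+1)) = (0.7904·0.000003728)/(1 − 0.0000007816)
= 0.000002947/0.999999 = 0.000002947

Final: 0.000002947


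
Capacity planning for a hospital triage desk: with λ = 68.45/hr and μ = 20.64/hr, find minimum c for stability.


Stability requires cμ > λ ⇔ c > λ/μ.
λ/μ = 68.45/20.64 = 3.3164
Minimum integer c = ⌊3.3164⌋ + 1 = 4
Check: 4·20.64 = 82.56 > 68.45, while 3·20.64 = 61.92 ≤ 68.45

Final: 4 servers


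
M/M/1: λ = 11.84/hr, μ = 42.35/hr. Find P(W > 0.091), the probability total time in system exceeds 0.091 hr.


W ~ Exponential(μ−λ) for M/M/1.
μ − λ = 42.35 − 11.84 = 30.5100
P(W > t) = e^{−(μ−λ)t} = e^{−2.7764} = 0.062262

Final: 0.062262


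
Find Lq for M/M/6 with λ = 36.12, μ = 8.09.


a = λ/μ = 4.4648; ρ = a/6 = 0.7441
P₀ = 0.009560
Lq = P₀·a^c·ρ / (c!·(1−ρ)²) = 0.009560·7921.27918·0.7441/(720·0.06547)
= 1.19541

Final: 1.19541


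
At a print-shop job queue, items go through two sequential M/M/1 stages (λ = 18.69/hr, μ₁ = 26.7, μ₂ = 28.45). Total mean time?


Each node sees arrival rate λ = 18.69/hr (tandem ⇒ throughput preserved).
W₁ = 1/(μ₁−λ) = 1/(26.7−18.69) = 0.12484 hr
W₂ = 1/(μ₂−λ) = 1/(28.45−18.69) = 0.10246 hr
W_total = W₁ + W₂ = 0.12484 + 0.10246 = 0.22730 hr

Final: 0.22730 hr


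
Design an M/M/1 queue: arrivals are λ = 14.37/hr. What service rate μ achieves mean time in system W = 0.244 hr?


W = 1/(μ−λ) ⇒ μ − λ = 1/W = 1/0.244 = 4.0984
μ = λ + 1/W = 14.37 + 4.0984 = 18.4684 per hr

Final: 18.4684 /hr


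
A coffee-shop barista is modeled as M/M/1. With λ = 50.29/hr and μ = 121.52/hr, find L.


ρ = λ/μ = 50.29/121.52 = 0.4138
L = ρ/(1−ρ) = 0.4138/(1 − 0.4138) = 0.4138/0.5862 = 0.7060

Final: 0.7060


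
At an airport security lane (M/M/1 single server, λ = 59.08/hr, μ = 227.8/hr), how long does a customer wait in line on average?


ρ = 59.08/227.8 = 0.2594
Wq = ρ/(μ−λ) = 0.2594/(227.8 − 59.08) = 0.2594/168.72 = 0.001537 hr

Final: 0.001537 hr


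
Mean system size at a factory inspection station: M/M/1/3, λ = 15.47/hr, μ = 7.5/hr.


ρ = 15.47/7.5 = 2.0627
L = ρ[1 − (K+1)ρ^K + Kρ^(K+1)] / [(1−ρ)(1−ρ^(K+1))]
Numerator: 2.0627·(1 − 4·8.775809 + 3·18.101568) = 41.668898
Denominator: (-1.0627)·(-17.101568) = 18.173266
L = 41.668898/18.173266 = 2.2929

Final: 2.2929


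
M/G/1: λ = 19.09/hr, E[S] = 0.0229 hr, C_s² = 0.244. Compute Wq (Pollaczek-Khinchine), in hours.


ρ = λ·E[S] = 19.09·0.0229 = 0.4372
E[S²] = E[S]²(1+C_s²) = 0.0229²·(1+0.244) = 0.0006524
Wq = λ·E[S²]/(2(1−ρ)) = 19.09·0.0006524/(2·0.5628) = 0.01106 hr

Final: 0.01106 hr


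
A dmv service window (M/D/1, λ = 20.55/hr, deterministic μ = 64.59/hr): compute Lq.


ρ = 20.55/64.59 = 0.3182
M/D/1: Lq = ρ²/(2(1−ρ)) = 0.1012/(2·0.6818) = 0.07423

Final: 0.07423


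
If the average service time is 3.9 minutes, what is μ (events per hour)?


μ = 1/(service time) in consistent units.
1 hour = 60 min, so μ = 60/3.9 = 15.3846 per hour

Final: 15.3846 /hr


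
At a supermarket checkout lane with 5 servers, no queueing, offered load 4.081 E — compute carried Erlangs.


B(5,4.081) = 0.206293 (Erlang-B)
Carried load = a(1 − B) = 4.081·(1 − 0.206293) = 4.081·0.793707 = 3.2391 E

Final: 3.2391 Erlangs


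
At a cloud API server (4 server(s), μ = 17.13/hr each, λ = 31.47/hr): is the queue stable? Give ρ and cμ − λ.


Total capacity cμ = 4·17.13 = 68.52/hr
ρ = λ/(cμ) = 31.47/68.52 = 0.4593
Stable ⇔ ρ < 1: YES
Spare capacity = cμ − λ = 68.52 − 31.47 = 37.05/hr

Final: ρ = 0.4593; stable; margin = 37.05/hr


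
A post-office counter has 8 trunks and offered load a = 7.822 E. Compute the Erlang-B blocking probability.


B(c,a) = (a^c/c!) / Σ_{k=0}^{c} a^k/k!
a^8/8! = 347.553743
Σ terms (k=0..8): 1.00000 + 7.82200 + 30.59184 + 79.76313 + 155.97680 + 244.01011 + 318.10784 + 355.46279 + 347.55374 = 1540.288249
B = 347.553743/1540.288249 = 0.225642

Final: 0.225642


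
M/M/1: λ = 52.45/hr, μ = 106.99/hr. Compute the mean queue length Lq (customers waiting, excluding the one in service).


ρ = 52.45/106.99 = 0.4902
Lq = ρ²/(1−ρ) = 0.2403/0.5098 = 0.4714

Final: 0.4714


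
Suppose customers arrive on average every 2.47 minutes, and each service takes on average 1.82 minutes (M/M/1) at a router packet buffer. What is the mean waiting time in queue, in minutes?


λ = 60/2.47 = 24.2915 /hr
μ = 60/1.82 = 32.9670 /hr
ρ = λ/μ = 24.2915/32.9670 = 0.7368
Wq = ρ/(μ−λ) = 0.7368/(32.9670−24.2915) = 0.08493 hr
In minutes: 0.08493·60 = 5.096 min

Final: 5.096 min


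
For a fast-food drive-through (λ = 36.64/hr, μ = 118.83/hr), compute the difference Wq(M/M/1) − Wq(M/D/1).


ρ = 36.64/118.83 = 0.3083
Wq(M/M/1) = ρ/(μ−λ) = 0.3083/82.19 = 0.003752 hr
Wq(M/D/1) = ρ/(2(μ−λ)) = 0.001876 hr
Savings = 0.003752 − 0.001876 = 0.001876 hr

Final: 0.001876 hr


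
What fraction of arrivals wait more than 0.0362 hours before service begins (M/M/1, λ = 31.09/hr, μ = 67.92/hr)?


ρ = 31.09/67.92 = 0.4577
P(Wq > t) = ρ·e^{−(μ−λ)t} = 0.4577·e^{−1.3332}
= 0.4577·0.263620 = 0.120671

Final: 0.120671


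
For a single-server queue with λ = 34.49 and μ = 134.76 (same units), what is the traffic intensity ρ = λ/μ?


ρ = λ/μ = 34.49/134.76 = 0.2559

Final: 0.2559


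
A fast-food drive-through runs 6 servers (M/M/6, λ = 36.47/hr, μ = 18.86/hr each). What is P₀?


a = λ/μ = 36.47/18.86 = 1.9337; ρ = a/c = 0.3223
Σ_{k=0}^{5} a^k/k! (terms k=0..5) = 1.00000 + 1.93372 + 1.86964 + 1.20512 + 0.58259 + 0.22531 = 6.81639
Tail: a^6/(6!(1−ρ)) = 52.28348/(720·0.6777) = 0.10715
P₀ = 1/(6.81639 + 0.10715) = 1/6.92354 = 0.144435

Final: 0.144435


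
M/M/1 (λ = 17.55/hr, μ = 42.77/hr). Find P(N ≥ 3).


ρ = 17.55/42.77 = 0.4103
P(N ≥ n) = ρ^n = 0.4103^3 = 0.069090

Final: 0.069090


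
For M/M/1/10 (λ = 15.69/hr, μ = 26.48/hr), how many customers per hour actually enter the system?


ρ = 0.5925; P_K = (1−ρ)ρ^10/(1−ρ^11) = 0.002180
λ_eff = λ(1 − P_K) = 15.69·(1 − 0.002180) = 15.69·0.997820 = 15.6558 /hr

Final: 15.6558 /hr


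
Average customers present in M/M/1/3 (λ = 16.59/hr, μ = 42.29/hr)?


ρ = 16.59/42.29 = 0.3923
L = ρ[1 − (K+1)ρ^K + Kρ^(K+1)] / [(1−ρ)(1−ρ^(K+1))]
Numerator: 0.3923·(1 − 4·0.060371 + 3·0.023683) = 0.325432
Denominator: (0.6077)·(0.976317) = 0.593316
L = 0.325432/0.593316 = 0.5485

Final: 0.5485


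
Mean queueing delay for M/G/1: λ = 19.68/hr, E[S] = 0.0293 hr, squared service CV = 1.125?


ρ = λ·E[S] = 19.68·0.0293 = 0.5766
E[S²] = E[S]²(1+C_s²) = 0.0293²·(1+1.125) = 0.001824
Wq = λ·E[S²]/(2(1−ρ)) = 19.68·0.001824/(2·0.4234) = 0.04240 hr

Final: 0.04240 hr


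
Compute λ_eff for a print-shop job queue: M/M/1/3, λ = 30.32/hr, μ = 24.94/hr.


ρ = 1.2157; P_K = (1−ρ)ρ^3/(1−ρ^4) = 0.327256
λ_eff = λ(1 − P_K) = 30.32·(1 − 0.327256) = 30.32·0.672744 = 20.3976 /hr

Final: 20.3976 /hr


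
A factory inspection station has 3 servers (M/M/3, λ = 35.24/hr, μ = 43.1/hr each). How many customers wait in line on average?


a = λ/μ = 0.8176; ρ = a/3 = 0.2725
P₀ = 0.439150
Lq = P₀·a^c·ρ / (c!·(1−ρ)²) = 0.439150·0.54661·0.2725/(6·0.52919)
= 0.02060

Final: 0.02060


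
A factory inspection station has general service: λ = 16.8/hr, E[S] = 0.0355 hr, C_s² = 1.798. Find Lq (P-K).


ρ = λ·E[S] = 16.8·0.0355 = 0.5964
Lq = ρ²(1+C_s²)/(2(1−ρ)) = 0.3557·(1+1.798)/(2·0.4036)
= 0.3557·2.7980/0.8072 = 1.23294

Final: 1.23294


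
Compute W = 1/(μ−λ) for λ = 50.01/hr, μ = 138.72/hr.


W = 1/(μ−λ) = 1/(138.72 − 50.01) = 1/88.71 = 0.01127 hr

Final: 0.01127 hr


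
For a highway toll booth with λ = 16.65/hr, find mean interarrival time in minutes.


Mean interarrival time = 1/λ = 1/16.65 hour = 0.06006 hour
In minutes: 0.06006 × 60 = 3.6036 min

Final: 3.6036 min


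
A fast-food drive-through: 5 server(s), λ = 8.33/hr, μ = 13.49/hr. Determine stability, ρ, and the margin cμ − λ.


Total capacity cμ = 5·13.49 = 67.45/hr
ρ = λ/(cμ) = 8.33/67.45 = 0.1235
Stable ⇔ ρ < 1: YES
Spare capacity = cμ − λ = 67.45 − 8.33 = 59.12/hr

Final: ρ = 0.1235; stable; margin = 59.12/hr


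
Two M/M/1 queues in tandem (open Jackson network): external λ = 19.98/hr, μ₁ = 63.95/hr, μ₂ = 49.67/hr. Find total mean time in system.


Each node sees arrival rate λ = 19.98/hr (tandem ⇒ throughput preserved).
W₁ = 1/(μ₁−λ) = 1/(63.95−19.98) = 0.02274 hr
W₂ = 1/(μ₂−λ) = 1/(49.67−19.98) = 0.03368 hr
W_total = W₁ + W₂ = 0.02274 + 0.03368 = 0.05642 hr

Final: 0.05642 hr


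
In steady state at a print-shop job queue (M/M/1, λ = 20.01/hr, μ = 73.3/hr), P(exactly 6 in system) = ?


ρ = 20.01/73.3 = 0.2730
P_n = (1−ρ)·ρ^n = (1 − 0.2730)·0.2730^6 = 0.7270·0.0004139 = 0.0003009

Final: 0.0003009


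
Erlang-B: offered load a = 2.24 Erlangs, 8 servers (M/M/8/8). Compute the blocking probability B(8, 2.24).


B(c,a) = (a^c/c!) / Σ_{k=0}^{c} a^k/k!
a^8/8! = 0.015720
Σ terms (k=0..8): 1.00000 + 2.24000 + 2.50880 + 1.87324 + 1.04901 + 0.46996 + 0.17545 + 0.05614 + 0.01572 = 9.388324
B = 0.015720/9.388324 = 0.001674

Final: 0.001674


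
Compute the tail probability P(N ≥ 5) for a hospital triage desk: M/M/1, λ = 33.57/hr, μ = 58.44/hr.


ρ = 33.57/58.44 = 0.5744
P(N ≥ n) = ρ^n = 0.5744^5 = 0.062547

Final: 0.062547


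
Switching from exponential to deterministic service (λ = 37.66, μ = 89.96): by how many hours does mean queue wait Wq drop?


ρ = 37.66/89.96 = 0.4186
Wq(M/M/1) = ρ/(μ−λ) = 0.4186/52.30 = 0.008004 hr
Wq(M/D/1) = ρ/(2(μ−λ)) = 0.004002 hr
Savings = 0.008004 − 0.004002 = 0.004002 hr

Final: 0.004002 hr


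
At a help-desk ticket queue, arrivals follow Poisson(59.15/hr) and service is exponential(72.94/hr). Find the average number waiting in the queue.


ρ = 59.15/72.94 = 0.8109
Lq = ρ²/(1−ρ) = 0.6576/0.1891 = 3.4784

Final: 3.4784


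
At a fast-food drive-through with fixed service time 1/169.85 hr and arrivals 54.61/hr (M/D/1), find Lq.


ρ = 54.61/169.85 = 0.3215
M/D/1: Lq = ρ²/(2(1−ρ)) = 0.1034/(2·0.6785) = 0.07618

Final: 0.07618


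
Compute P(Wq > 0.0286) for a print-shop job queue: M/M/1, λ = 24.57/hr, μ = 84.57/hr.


ρ = 24.57/84.57 = 0.2905
P(Wq > t) = ρ·e^{−(μ−λ)t} = 0.2905·e^{−1.7160}
= 0.2905·0.179784 = 0.052232

Final: 0.052232


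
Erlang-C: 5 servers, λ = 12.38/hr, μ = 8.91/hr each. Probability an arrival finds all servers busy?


a = λ/μ = 1.3895; ρ = a/5 = 0.2779
P₀ = 0.248950 (from M/M/c formula)
C(c,a) = [a^c/(c!(1−ρ))]·P₀ = [5.17863/(120·0.7221)]·0.248950
= 0.05976·0.248950 = 0.014878

Final: 0.014878


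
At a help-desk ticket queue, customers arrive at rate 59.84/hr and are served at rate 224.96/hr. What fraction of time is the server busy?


ρ = λ/μ = 59.84/224.96 = 0.2660

Final: 0.2660


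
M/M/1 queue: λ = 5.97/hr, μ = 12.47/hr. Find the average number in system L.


ρ = λ/μ = 5.97/12.47 = 0.4787
L = ρ/(1−ρ) = 0.4787/(1 − 0.4787) = 0.4787/0.5213 = 0.9185

Final: 0.9185


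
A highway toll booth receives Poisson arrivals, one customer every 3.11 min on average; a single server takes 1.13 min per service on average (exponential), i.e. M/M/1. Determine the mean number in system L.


λ = 60/3.11 = 19.2926 /hr
μ = 60/1.13 = 53.0973 /hr
ρ = λ/μ = 19.2926/53.0973 = 0.3633
L = ρ/(1−ρ) = 0.3633/0.6367 = 0.5707

Final: 0.5707


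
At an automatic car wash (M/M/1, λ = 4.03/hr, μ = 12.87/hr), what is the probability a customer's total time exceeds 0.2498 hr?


W ~ Exponential(μ−λ) for M/M/1.
μ − λ = 12.87 − 4.03 = 8.8400
P(W > t) = e^{−(μ−λ)t} = e^{−2.2082} = 0.109895

Final: 0.109895


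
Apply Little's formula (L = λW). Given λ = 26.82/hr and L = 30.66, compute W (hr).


W = L/λ = 30.66/26.82 = 1.1432 hr

Final: 1.1432 hr


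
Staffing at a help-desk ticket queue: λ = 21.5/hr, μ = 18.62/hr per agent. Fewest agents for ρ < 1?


Stability requires cμ > λ ⇔ c > λ/μ.
λ/μ = 21.5/18.62 = 1.1547
Minimum integer c = ⌊1.1547⌋ + 1 = 2
Check: 2·18.62 = 37.24 > 21.5, while 1·18.62 = 18.62 ≤ 21.5

Final: 2 servers


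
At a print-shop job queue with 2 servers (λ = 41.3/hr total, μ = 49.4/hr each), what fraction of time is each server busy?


ρ = λ/(cμ) = 41.3/(2·49.4) = 41.3/98.80 = 0.4180

Final: 0.4180


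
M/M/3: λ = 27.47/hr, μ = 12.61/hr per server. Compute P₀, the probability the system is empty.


a = λ/μ = 27.47/12.61 = 2.1784; ρ = a/c = 0.7261
Σ_{k=0}^{2} a^k/k! (terms k=0..2) = 1.00000 + 2.17843 + 2.37278 = 5.55121
Tail: a^3/(3!(1−ρ)) = 10.33786/(6·0.2739) = 6.29153
P₀ = 1/(5.55121 + 6.29153) = 1/11.84273 = 0.084440

Final: 0.084440


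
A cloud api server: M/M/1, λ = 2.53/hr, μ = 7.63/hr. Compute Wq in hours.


ρ = 2.53/7.63 = 0.3316
Wq = ρ/(μ−λ) = 0.3316/(7.63 − 2.53) = 0.3316/5.10 = 0.06502 hr

Final: 0.06502 hr


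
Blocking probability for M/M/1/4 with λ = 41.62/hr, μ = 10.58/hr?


ρ = λ/μ = 41.62/10.58 = 3.9338
P_K = (1−ρ)ρ^K/(1−ρ^(K+1)) = (-2.9338·239.478006)/(1 − 942.067542)
= -702.589536/-941.067542 = 0.746588

Final: 0.746588


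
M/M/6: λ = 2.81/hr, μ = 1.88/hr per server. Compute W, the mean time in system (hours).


a = 1.4947; ρ = 0.2491; P₀ = 0.224265
Lq = P₀·a^c·ρ/(c!(1−ρ)²) = 0.001535
Wq = Lq/λ = 0.001535/2.81 = 0.0005461 hr
W = Wq + 1/μ = 0.0005461 + 0.53191 = 0.53246 hr

Final: 0.53246 hr


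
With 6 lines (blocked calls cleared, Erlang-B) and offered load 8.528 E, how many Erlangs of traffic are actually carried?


B(6,8.528) = 0.417459 (Erlang-B)
Carried load = a(1 − B) = 8.528·(1 − 0.417459) = 8.528·0.582541 = 4.9679 E

Final: 4.9679 Erlangs


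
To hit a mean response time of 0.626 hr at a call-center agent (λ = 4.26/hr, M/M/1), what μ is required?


W = 1/(μ−λ) ⇒ μ − λ = 1/W = 1/0.626 = 1.5974
μ = λ + 1/W = 4.26 + 1.5974 = 5.8574 per hr

Final: 5.8574 /hr


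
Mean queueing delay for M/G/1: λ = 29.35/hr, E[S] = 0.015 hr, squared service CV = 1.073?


ρ = λ·E[S] = 29.35·0.015 = 0.4403
E[S²] = E[S]²(1+C_s²) = 0.015²·(1+1.073) = 0.0004664
Wq = λ·E[S²]/(2(1−ρ)) = 29.35·0.0004664/(2·0.5597) = 0.01223 hr

Final: 0.01223 hr


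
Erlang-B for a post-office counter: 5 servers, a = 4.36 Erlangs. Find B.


B(c,a) = (a^c/c!) / Σ_{k=0}^{c} a^k/k!
a^5/5! = 13.129591
Σ terms (k=0..5): 1.00000 + 4.36000 + 9.50480 + 13.81364 + 15.05687 + 13.12959 = 56.864904
B = 13.129591/56.864904 = 0.230891

Final: 0.230891


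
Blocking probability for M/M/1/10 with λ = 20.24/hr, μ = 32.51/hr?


ρ = λ/μ = 20.24/32.51 = 0.6226
P_K = (1−ρ)ρ^K/(1−ρ^(K+1)) = (0.3774·0.008749)/(1 − 0.005447)
= 0.003302/0.994553 = 0.003320

Final: 0.003320


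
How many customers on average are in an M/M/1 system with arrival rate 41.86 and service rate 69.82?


ρ = λ/μ = 41.86/69.82 = 0.5995
L = ρ/(1−ρ) = 0.5995/(1 − 0.5995) = 0.5995/0.4005 = 1.4971

Final: 1.4971


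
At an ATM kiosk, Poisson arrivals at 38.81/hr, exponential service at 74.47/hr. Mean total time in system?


W = 1/(μ−λ) = 1/(74.47 − 38.81) = 1/35.66 = 0.02804 hr

Final: 0.02804 hr


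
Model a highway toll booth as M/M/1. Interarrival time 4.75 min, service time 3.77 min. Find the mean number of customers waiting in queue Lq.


λ = 60/4.75 = 12.6316 /hr
μ = 60/3.77 = 15.9151 /hr
ρ = λ/μ = 12.6316/15.9151 = 0.7937
Lq = ρ²/(1−ρ) = 0.6299/0.2063 = 3.0533

Final: 3.0533


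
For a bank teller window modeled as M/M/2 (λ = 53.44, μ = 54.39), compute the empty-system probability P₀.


a = λ/μ = 53.44/54.39 = 0.9825; ρ = a/c = 0.4913
Σ_{k=0}^{1} a^k/k! (terms k=0..1) = 1.00000 + 0.98253 = 1.98253
Tail: a^2/(2!(1−ρ)) = 0.96537/(2·0.5087) = 0.94880
P₀ = 1/(1.98253 + 0.94880) = 1/2.93133 = 0.341142

Final: 0.341142


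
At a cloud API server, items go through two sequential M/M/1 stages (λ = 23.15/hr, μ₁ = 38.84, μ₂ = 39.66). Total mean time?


Each node sees arrival rate λ = 23.15/hr (tandem ⇒ throughput preserved).
W₁ = 1/(μ₁−λ) = 1/(38.84−23.15) = 0.06373 hr
W₂ = 1/(μ₂−λ) = 1/(39.66−23.15) = 0.06057 hr
W_total = W₁ + W₂ = 0.06373 + 0.06057 = 0.12430 hr

Final: 0.12430 hr


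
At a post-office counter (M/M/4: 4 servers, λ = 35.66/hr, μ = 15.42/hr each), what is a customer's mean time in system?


a = 2.3126; ρ = 0.5781; P₀ = 0.091972
Lq = P₀·a^c·ρ/(c!(1−ρ)²) = 0.35608
Wq = Lq/λ = 0.35608/35.66 = 0.009985 hr
W = Wq + 1/μ = 0.009985 + 0.06485 = 0.07484 hr

Final: 0.07484 hr


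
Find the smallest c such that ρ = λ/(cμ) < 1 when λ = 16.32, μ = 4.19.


Stability requires cμ > λ ⇔ c > λ/μ.
λ/μ = 16.32/4.19 = 3.8950
Minimum integer c = ⌊3.8950⌋ + 1 = 4
Check: 4·4.19 = 16.76 > 16.32, while 3·4.19 = 12.57 ≤ 16.32

Final: 4 servers


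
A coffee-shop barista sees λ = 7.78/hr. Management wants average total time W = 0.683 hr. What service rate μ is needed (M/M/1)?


W = 1/(μ−λ) ⇒ μ − λ = 1/W = 1/0.683 = 1.4641
μ = λ + 1/W = 7.78 + 1.4641 = 9.2441 per hr

Final: 9.2441 /hr


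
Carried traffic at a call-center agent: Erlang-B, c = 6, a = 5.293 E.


B(6,5.293) = 0.213751 (Erlang-B)
Carried load = a(1 − B) = 5.293·(1 − 0.213751) = 5.293·0.786249 = 4.1616 E

Final: 4.1616 Erlangs


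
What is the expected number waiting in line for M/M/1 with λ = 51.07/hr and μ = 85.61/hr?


ρ = 51.07/85.61 = 0.5965
Lq = ρ²/(1−ρ) = 0.3559/0.4035 = 0.8820

Final: 0.8820


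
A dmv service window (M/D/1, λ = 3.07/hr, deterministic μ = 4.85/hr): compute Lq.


ρ = 3.07/4.85 = 0.6330
M/D/1: Lq = ρ²/(2(1−ρ)) = 0.4007/(2·0.3670) = 0.54586

Final: 0.54586


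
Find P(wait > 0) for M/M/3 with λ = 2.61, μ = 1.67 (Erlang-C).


a = λ/μ = 1.5629; ρ = a/3 = 0.5210
P₀ = 0.195606 (from M/M/c formula)
C(c,a) = [a^c/(c!(1−ρ))]·P₀ = [3.81744/(6·0.4790)]·0.195606
= 1.32815·0.195606 = 0.259794

Final: 0.259794


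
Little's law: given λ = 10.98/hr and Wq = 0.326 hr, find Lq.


Lq = λWq = 10.98·0.326 = 3.5795

Final: 3.5795


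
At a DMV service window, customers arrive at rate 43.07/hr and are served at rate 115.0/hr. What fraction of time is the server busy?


ρ = λ/μ = 43.07/115.0 = 0.3745

Final: 0.3745


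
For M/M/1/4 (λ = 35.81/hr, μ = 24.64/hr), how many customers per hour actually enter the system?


ρ = 1.4533; P_K = (1−ρ)ρ^4/(1−ρ^5) = 0.368807
λ_eff = λ(1 − P_K) = 35.81·(1 − 0.368807) = 35.81·0.631193 = 22.6030 /hr

Final: 22.6030 /hr


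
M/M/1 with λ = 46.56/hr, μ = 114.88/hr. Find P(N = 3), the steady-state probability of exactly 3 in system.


ρ = 46.56/114.88 = 0.4053
P_n = (1−ρ)·ρ^n = (1 − 0.4053)·0.4053^3 = 0.5947·0.066574 = 0.039592

Final: 0.039592


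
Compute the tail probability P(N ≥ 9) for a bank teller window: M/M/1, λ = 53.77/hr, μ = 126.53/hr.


ρ = 53.77/126.53 = 0.4250
P(N ≥ n) = ρ^n = 0.4250^9 = 0.0004520

Final: 0.0004520


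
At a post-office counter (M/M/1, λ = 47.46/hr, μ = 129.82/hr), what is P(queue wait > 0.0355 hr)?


ρ = 47.46/129.82 = 0.3656
P(Wq > t) = ρ·e^{−(μ−λ)t} = 0.3656·e^{−2.9238}
= 0.3656·0.053730 = 0.019643

Final: 0.019643


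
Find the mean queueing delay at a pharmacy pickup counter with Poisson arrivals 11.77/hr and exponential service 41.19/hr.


ρ = 11.77/41.19 = 0.2857
Wq = ρ/(μ−λ) = 0.2857/(41.19 − 11.77) = 0.2857/29.42 = 0.009713 hr

Final: 0.009713 hr


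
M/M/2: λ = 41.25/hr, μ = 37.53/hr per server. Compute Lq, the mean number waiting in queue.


a = λ/μ = 1.0991; ρ = a/2 = 0.5496
P₀ = 0.290689
Lq = P₀·a^c·ρ / (c!·(1−ρ)²) = 0.290689·1.20807·0.5496/(2·0.20290)
= 0.47559

Final: 0.47559


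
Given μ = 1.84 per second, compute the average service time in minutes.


Mean service time = 1/μ = 1/1.84 second = 0.54348 second
In minutes: 0.54348 × 0.0166667 = 0.009058 min

Final: 0.009058 min


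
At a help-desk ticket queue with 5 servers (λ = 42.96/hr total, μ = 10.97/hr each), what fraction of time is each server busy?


ρ = λ/(cμ) = 42.96/(5·10.97) = 42.96/54.85 = 0.7832

Final: 0.7832


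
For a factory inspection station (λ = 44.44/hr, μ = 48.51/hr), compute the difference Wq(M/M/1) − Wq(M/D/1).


ρ = 44.44/48.51 = 0.9161
Wq(M/M/1) = ρ/(μ−λ) = 0.9161/4.07 = 0.22509 hr
Wq(M/D/1) = ρ/(2(μ−λ)) = 0.11254 hr
Savings = 0.22509 − 0.11254 = 0.11254 hr

Final: 0.11254 hr


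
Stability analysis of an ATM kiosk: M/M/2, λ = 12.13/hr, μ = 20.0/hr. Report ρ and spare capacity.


Total capacity cμ = 2·20.0 = 40.00/hr
ρ = λ/(cμ) = 12.13/40.00 = 0.3033
Stable ⇔ ρ < 1: YES
Spare capacity = cμ − λ = 40.00 − 12.13 = 27.87/hr

Final: ρ = 0.3033; stable; margin = 27.87/hr


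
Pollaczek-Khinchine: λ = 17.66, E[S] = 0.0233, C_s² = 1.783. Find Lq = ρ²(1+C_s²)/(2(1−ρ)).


ρ = λ·E[S] = 17.66·0.0233 = 0.4115
Lq = ρ²(1+C_s²)/(2(1−ρ)) = 0.1693·(1+1.783)/(2·0.5885)
= 0.1693·2.7830/1.1770 = 0.40033

Final: 0.40033


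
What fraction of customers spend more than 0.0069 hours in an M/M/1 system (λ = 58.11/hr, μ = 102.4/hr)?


W ~ Exponential(μ−λ) for M/M/1.
μ − λ = 102.4 − 58.11 = 44.2900
P(W > t) = e^{−(μ−λ)t} = e^{−0.3056} = 0.736680

Final: 0.736680


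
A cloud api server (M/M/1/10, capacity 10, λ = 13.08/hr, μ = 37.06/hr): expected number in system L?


ρ = 13.08/37.06 = 0.3529
L = ρ[1 − (K+1)ρ^K + Kρ^(K+1)] / [(1−ρ)(1−ρ^(K+1))]
Numerator: 0.3529·(1 − 11·0.00002999 + 10·0.00001059) = 0.352862
Denominator: (0.6471)·(0.999989) = 0.647052
L = 0.352862/0.647052 = 0.5453

Final: 0.5453


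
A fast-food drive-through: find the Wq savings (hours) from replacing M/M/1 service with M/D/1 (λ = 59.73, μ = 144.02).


ρ = 59.73/144.02 = 0.4147
Wq(M/M/1) = ρ/(μ−λ) = 0.4147/84.29 = 0.004920 hr
Wq(M/D/1) = ρ/(2(μ−λ)) = 0.002460 hr
Savings = 0.004920 − 0.002460 = 0.002460 hr

Final: 0.002460 hr


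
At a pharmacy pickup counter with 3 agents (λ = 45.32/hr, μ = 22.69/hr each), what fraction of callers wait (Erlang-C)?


a = λ/μ = 1.9974; ρ = a/3 = 0.6658
P₀ = 0.111536 (from M/M/c formula)
C(c,a) = [a^c/(c!(1−ρ))]·P₀ = [7.96831/(6·0.3342)]·0.111536
= 3.97365·0.111536 = 0.443205

Final: 0.443205


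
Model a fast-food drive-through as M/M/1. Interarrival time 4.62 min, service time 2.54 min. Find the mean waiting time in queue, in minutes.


λ = 60/4.62 = 12.9870 /hr
μ = 60/2.54 = 23.6220 /hr
ρ = λ/μ = 12.9870/23.6220 = 0.5498
Wq = ρ/(μ−λ) = 0.5498/(23.6220−12.9870) = 0.05170 hr
In minutes: 0.05170·60 = 3.102 min

Final: 3.102 min


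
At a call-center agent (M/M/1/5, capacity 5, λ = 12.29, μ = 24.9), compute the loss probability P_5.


ρ = λ/μ = 12.29/24.9 = 0.4936
P_K = (1−ρ)ρ^K/(1−ρ^(K+1)) = (0.5064·0.029293)/(1 − 0.014458)
= 0.014835/0.985542 = 0.015052

Final: 0.015052


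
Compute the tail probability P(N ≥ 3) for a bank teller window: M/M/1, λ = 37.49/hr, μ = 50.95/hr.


ρ = 37.49/50.95 = 0.7358
P(N ≥ n) = ρ^n = 0.7358^3 = 0.398395

Final: 0.398395


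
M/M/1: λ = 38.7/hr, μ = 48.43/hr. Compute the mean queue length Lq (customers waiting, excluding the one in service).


ρ = 38.7/48.43 = 0.7991
Lq = ρ²/(1−ρ) = 0.6385/0.2009 = 3.1783

Final: 3.1783


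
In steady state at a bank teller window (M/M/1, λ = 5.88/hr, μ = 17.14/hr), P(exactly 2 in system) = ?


ρ = 5.88/17.14 = 0.3431
P_n = (1−ρ)·ρ^n = (1 − 0.3431)·0.3431^2 = 0.6569·0.117688 = 0.077314

Final: 0.077314


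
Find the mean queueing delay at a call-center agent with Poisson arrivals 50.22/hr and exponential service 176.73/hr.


ρ = 50.22/176.73 = 0.2842
Wq = ρ/(μ−λ) = 0.2842/(176.73 − 50.22) = 0.2842/126.51 = 0.002246 hr

Final: 0.002246 hr


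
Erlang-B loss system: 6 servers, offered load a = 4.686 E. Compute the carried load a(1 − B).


B(6,4.686) = 0.168178 (Erlang-B)
Carried load = a(1 − B) = 4.686·(1 − 0.168178) = 4.686·0.831822 = 3.8979 E

Final: 3.8979 Erlangs


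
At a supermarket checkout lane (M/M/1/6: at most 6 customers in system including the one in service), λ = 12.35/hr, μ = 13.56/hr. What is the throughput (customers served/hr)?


ρ = 0.9108; P_K = (1−ρ)ρ^6/(1−ρ^7) = 0.106063
λ_eff = λ(1 − P_K) = 12.35·(1 − 0.106063) = 12.35·0.893937 = 11.0401 /hr

Final: 11.0401 /hr


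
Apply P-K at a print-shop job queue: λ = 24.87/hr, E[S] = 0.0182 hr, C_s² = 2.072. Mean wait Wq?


ρ = λ·E[S] = 24.87·0.0182 = 0.4526
E[S²] = E[S]²(1+C_s²) = 0.0182²·(1+2.072) = 0.001018
Wq = λ·E[S²]/(2(1−ρ)) = 24.87·0.001018/(2·0.5474) = 0.02312 hr

Final: 0.02312 hr


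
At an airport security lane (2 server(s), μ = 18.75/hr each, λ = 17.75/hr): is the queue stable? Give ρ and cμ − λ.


Total capacity cμ = 2·18.75 = 37.50/hr
ρ = λ/(cμ) = 17.75/37.50 = 0.4733
Stable ⇔ ρ < 1: YES
Spare capacity = cμ − λ = 37.50 − 17.75 = 19.75/hr

Final: ρ = 0.4733; stable; margin = 19.75/hr


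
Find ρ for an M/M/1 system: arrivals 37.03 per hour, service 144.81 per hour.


ρ = λ/μ = 37.03/144.81 = 0.2557

Final: 0.2557


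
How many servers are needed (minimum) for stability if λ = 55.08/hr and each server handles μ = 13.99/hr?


Stability requires cμ > λ ⇔ c > λ/μ.
λ/μ = 55.08/13.99 = 3.9371
Minimum integer c = ⌊3.9371⌋ + 1 = 4
Check: 4·13.99 = 55.96 > 55.08, while 3·13.99 = 41.97 ≤ 55.08

Final: 4 servers


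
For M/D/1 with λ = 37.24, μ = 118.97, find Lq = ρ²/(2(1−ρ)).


ρ = 37.24/118.97 = 0.3130
M/D/1: Lq = ρ²/(2(1−ρ)) = 0.09798/(2·0.6870) = 0.07131

Final: 0.07131


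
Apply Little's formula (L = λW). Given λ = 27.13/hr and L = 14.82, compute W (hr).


W = L/λ = 14.82/27.13 = 0.5463 hr

Final: 0.5463 hr


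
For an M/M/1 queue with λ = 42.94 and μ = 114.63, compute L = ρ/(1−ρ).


ρ = λ/μ = 42.94/114.63 = 0.3746
L = ρ/(1−ρ) = 0.3746/(1 − 0.3746) = 0.3746/0.6254 = 0.5990

Final: 0.5990


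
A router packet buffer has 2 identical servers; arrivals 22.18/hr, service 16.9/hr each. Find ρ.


ρ = λ/(cμ) = 22.18/(2·16.9) = 22.18/33.80 = 0.6562

Final: 0.6562


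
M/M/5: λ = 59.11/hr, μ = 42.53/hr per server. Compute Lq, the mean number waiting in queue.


a = λ/μ = 1.3898; ρ = a/5 = 0.2780
P₀ = 0.248852
Lq = P₀·a^c·ρ / (c!·(1−ρ)²) = 0.248852·5.18594·0.2780/(120·0.52133)
= 0.005734

Final: 0.005734


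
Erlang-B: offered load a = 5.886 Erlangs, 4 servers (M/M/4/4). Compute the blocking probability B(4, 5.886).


B(c,a) = (a^c/c!) / Σ_{k=0}^{c} a^k/k!
a^4/4! = 50.011489
Σ terms (k=0..4): 1.00000 + 5.88600 + 17.32250 + 33.98674 + 50.01149 = 108.206729
B = 50.011489/108.206729 = 0.462185

Final: 0.462185


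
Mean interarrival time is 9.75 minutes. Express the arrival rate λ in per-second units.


λ = 1/(interarrival time) in consistent units.
1 second = 0.0166667 min, so λ = 0.0166667/9.75 = 0.001709 per second

Final: 0.001709 /sec


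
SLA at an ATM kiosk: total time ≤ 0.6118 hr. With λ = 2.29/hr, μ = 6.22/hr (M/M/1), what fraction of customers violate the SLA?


W ~ Exponential(μ−λ) for M/M/1.
μ − λ = 6.22 − 2.29 = 3.9300
P(W > t) = e^{−(μ−λ)t} = e^{−2.4044} = 0.090322

Final: 0.090322


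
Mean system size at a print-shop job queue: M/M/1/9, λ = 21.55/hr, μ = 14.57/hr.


ρ = 21.55/14.57 = 1.4791
L = ρ[1 − (K+1)ρ^K + Kρ^(K+1)] / [(1−ρ)(1−ρ^(K+1))]
Numerator: 1.4791·(1 − 10·33.875796 + 9·50.104557) = 167.405277
Denominator: (-0.4791)·(-49.104557) = 23.524352
L = 167.405277/23.524352 = 7.1163

Final: 7.1163


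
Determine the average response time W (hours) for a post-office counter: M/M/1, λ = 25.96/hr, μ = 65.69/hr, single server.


W = 1/(μ−λ) = 1/(65.69 − 25.96) = 1/39.73 = 0.02517 hr

Final: 0.02517 hr


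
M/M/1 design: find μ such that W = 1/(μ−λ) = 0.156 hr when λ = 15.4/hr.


W = 1/(μ−λ) ⇒ μ − λ = 1/W = 1/0.156 = 6.4103
μ = λ + 1/W = 15.4 + 6.4103 = 21.8103 per hr

Final: 21.8103 /hr


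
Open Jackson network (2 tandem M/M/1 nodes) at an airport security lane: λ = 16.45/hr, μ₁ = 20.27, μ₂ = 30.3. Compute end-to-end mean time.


Each node sees arrival rate λ = 16.45/hr (tandem ⇒ throughput preserved).
W₁ = 1/(μ₁−λ) = 1/(20.27−16.45) = 0.26178 hr
W₂ = 1/(μ₂−λ) = 1/(30.3−16.45) = 0.07220 hr
W_total = W₁ + W₂ = 0.26178 + 0.07220 = 0.33398 hr

Final: 0.33398 hr


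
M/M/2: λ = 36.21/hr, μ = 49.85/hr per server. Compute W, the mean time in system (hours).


a = 0.7264; ρ = 0.3632; P₀ = 0.467147
Lq = P₀·a^c·ρ/(c!(1−ρ)²) = 0.11037
Wq = Lq/λ = 0.11037/36.21 = 0.003048 hr
W = Wq + 1/μ = 0.003048 + 0.02006 = 0.02311 hr

Final: 0.02311 hr


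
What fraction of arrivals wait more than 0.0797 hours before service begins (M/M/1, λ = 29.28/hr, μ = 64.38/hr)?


ρ = 29.28/64.38 = 0.4548
P(Wq > t) = ρ·e^{−(μ−λ)t} = 0.4548·e^{−2.7975}
= 0.4548·0.060964 = 0.027726

Final: 0.027726


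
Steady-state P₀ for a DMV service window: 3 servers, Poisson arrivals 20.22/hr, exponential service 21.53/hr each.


a = λ/μ = 20.22/21.53 = 0.9392; ρ = a/c = 0.3131
Σ_{k=0}^{2} a^k/k! (terms k=0..2) = 1.00000 + 0.93915 + 0.44101 = 2.38016
Tail: a^3/(3!(1−ρ)) = 0.82835/(6·0.6869) = 0.20097
P₀ = 1/(2.38016 + 0.20097) = 1/2.58113 = 0.387427

Final: 0.387427


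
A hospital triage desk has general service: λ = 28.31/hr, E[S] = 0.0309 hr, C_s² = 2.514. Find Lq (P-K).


ρ = λ·E[S] = 28.31·0.0309 = 0.8748
Lq = ρ²(1+C_s²)/(2(1−ρ)) = 0.7652·(1+2.514)/(2·0.1252)
= 0.7652·3.5140/0.2504 = 10.73721

Final: 10.73721


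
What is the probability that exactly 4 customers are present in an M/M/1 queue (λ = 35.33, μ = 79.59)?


ρ = 35.33/79.59 = 0.4439
P_n = (1−ρ)·ρ^n = (1 − 0.4439)·0.4439^4 = 0.5561·0.038828 = 0.021592

Final: 0.021592


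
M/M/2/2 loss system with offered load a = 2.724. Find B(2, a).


B(c,a) = (a^c/c!) / Σ_{k=0}^{c} a^k/k!
a^2/2! = 3.710088
Σ terms (k=0..2): 1.00000 + 2.72400 + 3.71009 = 7.434088
B = 3.710088/7.434088 = 0.499064

Final: 0.499064


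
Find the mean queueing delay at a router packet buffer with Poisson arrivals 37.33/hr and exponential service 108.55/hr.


ρ = 37.33/108.55 = 0.3439
Wq = ρ/(μ−λ) = 0.3439/(108.55 − 37.33) = 0.3439/71.22 = 0.004829 hr

Final: 0.004829 hr


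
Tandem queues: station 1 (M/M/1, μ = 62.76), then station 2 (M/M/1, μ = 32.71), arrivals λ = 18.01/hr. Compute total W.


Each node sees arrival rate λ = 18.01/hr (tandem ⇒ throughput preserved).
W₁ = 1/(μ₁−λ) = 1/(62.76−18.01) = 0.02235 hr
W₂ = 1/(μ₂−λ) = 1/(32.71−18.01) = 0.06803 hr
W_total = W₁ + W₂ = 0.02235 + 0.06803 = 0.09037 hr

Final: 0.09037 hr


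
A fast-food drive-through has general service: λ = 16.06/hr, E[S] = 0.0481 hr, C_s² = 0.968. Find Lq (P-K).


ρ = λ·E[S] = 16.06·0.0481 = 0.7725
Lq = ρ²(1+C_s²)/(2(1−ρ)) = 0.5967·(1+0.968)/(2·0.2275)
= 0.5967·1.9680/0.4550 = 2.58088

Final: 2.58088


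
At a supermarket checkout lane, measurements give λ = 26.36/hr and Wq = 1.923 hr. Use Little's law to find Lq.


Lq = λWq = 26.36·1.923 = 50.6903

Final: 50.6903


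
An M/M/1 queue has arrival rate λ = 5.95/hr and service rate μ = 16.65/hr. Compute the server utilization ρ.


ρ = λ/μ = 5.95/16.65 = 0.3574

Final: 0.3574


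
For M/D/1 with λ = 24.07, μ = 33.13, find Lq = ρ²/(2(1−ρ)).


ρ = 24.07/33.13 = 0.7265
M/D/1: Lq = ρ²/(2(1−ρ)) = 0.5278/(2·0.2735) = 0.96510

Final: 0.96510


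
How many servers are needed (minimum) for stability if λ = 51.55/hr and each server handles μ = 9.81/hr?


Stability requires cμ > λ ⇔ c > λ/μ.
λ/μ = 51.55/9.81 = 5.2548
Minimum integer c = ⌊5.2548⌋ + 1 = 6
Check: 6·9.81 = 58.86 > 51.55, while 5·9.81 = 49.05 ≤ 51.55

Final: 6 servers


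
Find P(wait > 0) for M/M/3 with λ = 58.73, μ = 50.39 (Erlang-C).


a = λ/μ = 1.1655; ρ = a/3 = 0.3885
P₀ = 0.305228 (from M/M/c formula)
C(c,a) = [a^c/(c!(1−ρ))]·P₀ = [1.58324/(6·0.6115)]·0.305228
= 0.43152·0.305228 = 0.131712

Final: 0.131712


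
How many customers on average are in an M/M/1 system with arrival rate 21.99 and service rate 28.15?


ρ = λ/μ = 21.99/28.15 = 0.7812
L = ρ/(1−ρ) = 0.7812/(1 − 0.7812) = 0.7812/0.2188 = 3.5698

Final: 3.5698


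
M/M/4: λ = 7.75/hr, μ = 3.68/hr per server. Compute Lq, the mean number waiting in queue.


a = λ/μ = 2.1060; ρ = a/4 = 0.5265
P₀ = 0.116128
Lq = P₀·a^c·ρ / (c!·(1−ρ)²) = 0.116128·19.67051·0.5265/(24·0.22421)
= 0.22350

Final: 0.22350


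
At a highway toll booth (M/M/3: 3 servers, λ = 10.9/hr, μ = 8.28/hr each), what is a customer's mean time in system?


a = 1.3164; ρ = 0.4388; P₀ = 0.259038
Lq = P₀·a^c·ρ/(c!(1−ρ)²) = 0.13723
Wq = Lq/λ = 0.13723/10.9 = 0.01259 hr
W = Wq + 1/μ = 0.01259 + 0.12077 = 0.13336 hr

Final: 0.13336 hr


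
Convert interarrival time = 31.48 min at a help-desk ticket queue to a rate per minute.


λ = 1/(interarrival time) in consistent units.
1 minute = 1 min, so λ = 1/31.48 = 0.03177 per minute

Final: 0.03177 /min


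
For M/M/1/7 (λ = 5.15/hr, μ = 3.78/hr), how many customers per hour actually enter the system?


ρ = 1.3624; P_K = (1−ρ)ρ^7/(1−ρ^8) = 0.290488
λ_eff = λ(1 − P_K) = 5.15·(1 − 0.290488) = 5.15·0.709512 = 3.6540 /hr

Final: 3.6540 /hr


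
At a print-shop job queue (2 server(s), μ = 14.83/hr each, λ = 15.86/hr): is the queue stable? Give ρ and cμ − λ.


Total capacity cμ = 2·14.83 = 29.66/hr
ρ = λ/(cμ) = 15.86/29.66 = 0.5347
Stable ⇔ ρ < 1: YES
Spare capacity = cμ − λ = 29.66 − 15.86 = 13.80/hr

Final: ρ = 0.5347; stable; margin = 13.80/hr


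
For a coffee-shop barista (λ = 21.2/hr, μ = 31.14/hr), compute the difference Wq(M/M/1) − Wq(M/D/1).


ρ = 21.2/31.14 = 0.6808
Wq(M/M/1) = ρ/(μ−λ) = 0.6808/9.94 = 0.06849 hr
Wq(M/D/1) = ρ/(2(μ−λ)) = 0.03425 hr
Savings = 0.06849 − 0.03425 = 0.03425 hr

Final: 0.03425 hr


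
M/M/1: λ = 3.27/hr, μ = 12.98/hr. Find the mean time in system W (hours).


W = 1/(μ−λ) = 1/(12.98 − 3.27) = 1/9.71 = 0.1030 hr

Final: 0.1030 hr


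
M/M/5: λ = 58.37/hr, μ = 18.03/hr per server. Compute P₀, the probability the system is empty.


a = λ/μ = 58.37/18.03 = 3.2374; ρ = a/c = 0.6475
Σ_{k=0}^{4} a^k/k! (terms k=0..4) = 1.00000 + 3.23738 + 5.24032 + 5.65497 + 4.57683 = 19.70951
Tail: a^5/(5!(1−ρ)) = 355.60662/(120·0.3525) = 8.40621
P₀ = 1/(19.70951 + 8.40621) = 1/28.11572 = 0.035567

Final: 0.035567


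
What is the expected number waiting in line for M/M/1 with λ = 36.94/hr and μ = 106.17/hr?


ρ = 36.94/106.17 = 0.3479
Lq = ρ²/(1−ρ) = 0.1211/0.6521 = 0.1857

Final: 0.1857


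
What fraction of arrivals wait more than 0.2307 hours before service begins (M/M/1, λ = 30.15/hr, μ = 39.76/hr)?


ρ = 30.15/39.76 = 0.7583
P(Wq > t) = ρ·e^{−(μ−λ)t} = 0.7583·e^{−2.2170}
= 0.7583·0.108932 = 0.082603

Final: 0.082603


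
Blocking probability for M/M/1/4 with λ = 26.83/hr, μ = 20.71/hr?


ρ = λ/μ = 26.83/20.71 = 1.2955
P_K = (1−ρ)ρ^K/(1−ρ^(K+1)) = (-0.2955·2.816841)/(1 − 3.649244)
= -0.832403/-2.649244 = 0.314204

Final: 0.314204


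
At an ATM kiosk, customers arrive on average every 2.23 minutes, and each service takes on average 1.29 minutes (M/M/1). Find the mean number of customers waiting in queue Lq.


λ = 60/2.23 = 26.9058 /hr
μ = 60/1.29 = 46.5116 /hr
ρ = λ/μ = 26.9058/46.5116 = 0.5785
Lq = ρ²/(1−ρ) = 0.3346/0.4215 = 0.7939

Final: 0.7939


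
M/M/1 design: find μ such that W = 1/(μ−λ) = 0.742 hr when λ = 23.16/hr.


W = 1/(μ−λ) ⇒ μ − λ = 1/W = 1/0.742 = 1.3477
μ = λ + 1/W = 23.16 + 1.3477 = 24.5077 per hr

Final: 24.5077 /hr


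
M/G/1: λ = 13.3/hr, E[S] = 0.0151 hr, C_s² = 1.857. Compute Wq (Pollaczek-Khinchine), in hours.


ρ = λ·E[S] = 13.3·0.0151 = 0.2008
E[S²] = E[S]²(1+C_s²) = 0.0151²·(1+1.857) = 0.0006514
Wq = λ·E[S²]/(2(1−ρ)) = 13.3·0.0006514/(2·0.7992) = 0.005421 hr

Final: 0.005421 hr


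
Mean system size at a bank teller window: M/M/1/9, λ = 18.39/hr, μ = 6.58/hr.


ρ = 18.39/6.58 = 2.7948
L = ρ[1 − (K+1)ρ^K + Kρ^(K+1)] / [(1−ρ)(1−ρ^(K+1))]
Numerator: 2.7948·(1 − 10·10404.052155 + 9·29077.586493) = 440629.869188
Denominator: (-1.7948)·(-29076.586493) = 52187.611928
L = 440629.869188/52187.611928 = 8.4432

Final: 8.4432


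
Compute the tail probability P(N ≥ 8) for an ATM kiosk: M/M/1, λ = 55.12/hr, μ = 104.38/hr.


ρ = 55.12/104.38 = 0.5281
P(N ≥ n) = ρ^n = 0.5281^8 = 0.006047

Final: 0.006047


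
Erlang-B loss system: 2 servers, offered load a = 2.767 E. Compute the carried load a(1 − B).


B(2,2.767) = 0.504025 (Erlang-B)
Carried load = a(1 − B) = 2.767·(1 − 0.504025) = 2.767·0.495975 = 1.3724 E

Final: 1.3724 Erlangs


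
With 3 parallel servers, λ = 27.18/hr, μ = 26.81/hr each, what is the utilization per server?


ρ = λ/(cμ) = 27.18/(3·26.81) = 27.18/80.43 = 0.3379

Final: 0.3379


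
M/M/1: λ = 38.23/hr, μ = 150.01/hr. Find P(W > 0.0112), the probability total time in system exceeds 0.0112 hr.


W ~ Exponential(μ−λ) for M/M/1.
μ − λ = 150.01 − 38.23 = 111.7800
P(W > t) = e^{−(μ−λ)t} = e^{−1.2519} = 0.285951

Final: 0.285951


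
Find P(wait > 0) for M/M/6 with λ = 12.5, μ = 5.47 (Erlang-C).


a = λ/μ = 2.2852; ρ = a/6 = 0.3809
P₀ = 0.101418 (from M/M/c formula)
C(c,a) = [a^c/(c!(1−ρ))]·P₀ = [142.40857/(720·0.6191)]·0.101418
= 0.31946·0.101418 = 0.032399

Final: 0.032399


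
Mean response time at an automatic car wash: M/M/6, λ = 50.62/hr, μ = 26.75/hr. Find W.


a = 1.8923; ρ = 0.3154; P₀ = 0.150560
Lq = P₀·a^c·ρ/(c!(1−ρ)²) = 0.006461
Wq = Lq/λ = 0.006461/50.62 = 0.0001276 hr
W = Wq + 1/μ = 0.0001276 + 0.03738 = 0.03751 hr

Final: 0.03751 hr
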